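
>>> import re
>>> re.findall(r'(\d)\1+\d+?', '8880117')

['8', '1']

`\1` has to match the exact text group 1 already captured.
With a single group, `findall` returns only what that group captured — 2 items.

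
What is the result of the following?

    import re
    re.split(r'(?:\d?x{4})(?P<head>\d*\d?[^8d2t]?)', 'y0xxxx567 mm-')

['y', '567 ', 'mm-']

The pattern matches optionally a digit, then exactly 4 of the literal 'x' (non-capturing group); then zero or more of a digit, then optionally a digit, then optionally any character except [8d2t] (captured as 'head').
Matches to split on: at [1:10] → '0xxxx567 '.
Because the pattern has a capturing group, `split` also inserts each captured text between the pieces.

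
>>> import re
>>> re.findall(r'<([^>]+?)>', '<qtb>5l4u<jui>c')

['qtb', 'jui']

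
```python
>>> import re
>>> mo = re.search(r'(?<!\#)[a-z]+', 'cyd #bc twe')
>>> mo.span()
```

(0, 3)

The negative lookaround is zero-width — it rules out positions where the adjacent text would match, without consuming anything.
`re.search` tries every starting position until one works.
The match spans [0:3] → 'cyd'.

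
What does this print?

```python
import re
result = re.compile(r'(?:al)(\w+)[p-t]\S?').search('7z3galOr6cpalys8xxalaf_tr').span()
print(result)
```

(4, 25)

The pattern matches a literal 'a', then the literal 'l' (non-capturing group); then one or more of a word character (captured); then a character in [p-t], then optionally a non-whitespace character.
`search` walks the string left to right and returns the first match it finds.
The match spans [4:25] → 'alOr6cpalys8xxalaf_tr'.
Captured: group 1 = 'Or6cpalys8xxalaf_t'.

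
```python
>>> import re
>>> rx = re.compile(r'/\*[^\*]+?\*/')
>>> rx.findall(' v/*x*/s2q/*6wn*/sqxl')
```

Scanning left to right: at [2:7] → '/*x*/'; at [10:17] → '/*6wn*/'.
Since nothing is captured, `findall` lists the 2 matched substrings directly.

['/*x*/', '/*6wn*/']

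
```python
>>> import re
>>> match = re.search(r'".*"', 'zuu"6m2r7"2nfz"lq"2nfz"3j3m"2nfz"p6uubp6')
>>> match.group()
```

'"6m2r7"2nfz"lq"2nfz"3j3m"2nfz"'

The match spans [3:33] → '"6m2r7"2nfz"lq"2nfz"3j3m"2nfz"'.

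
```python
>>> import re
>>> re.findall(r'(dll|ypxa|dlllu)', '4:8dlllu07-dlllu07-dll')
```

['dll', 'dll', 'dll']

Alternation tries branches left to right and keeps the first one that lets the overall match succeed at that position.
`findall` collects group 1 from each match (3 total).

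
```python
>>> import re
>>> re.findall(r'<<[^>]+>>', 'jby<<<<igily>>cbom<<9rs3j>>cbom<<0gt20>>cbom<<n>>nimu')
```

['<<<<igily>>', '<<9rs3j>>', '<<0gt20>>', '<<n>>']

With no groups in the pattern, `findall` gives back each whole match — 4 here.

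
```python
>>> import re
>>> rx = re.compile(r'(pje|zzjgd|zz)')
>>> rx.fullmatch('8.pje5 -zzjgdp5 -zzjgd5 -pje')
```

None

`re.fullmatch` is like wrapping the pattern in `^…$` (in single-line mode).
Here there's no way to consume every character, so the call returns None.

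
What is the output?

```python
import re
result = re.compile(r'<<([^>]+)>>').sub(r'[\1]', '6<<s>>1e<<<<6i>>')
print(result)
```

6[s]1e[<<6i]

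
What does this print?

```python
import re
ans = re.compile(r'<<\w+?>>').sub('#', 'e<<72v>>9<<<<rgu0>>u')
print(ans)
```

e#9<<#u

Matches: at [1:8] → '<<72v>>'; at [11:19] → '<<rgu0>>'.
Each match is replaced by '#'.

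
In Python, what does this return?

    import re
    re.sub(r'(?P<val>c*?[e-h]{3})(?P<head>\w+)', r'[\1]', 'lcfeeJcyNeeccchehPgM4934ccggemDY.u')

'l[cfee].u'

Each match is replaced using the text its own group 1 captured.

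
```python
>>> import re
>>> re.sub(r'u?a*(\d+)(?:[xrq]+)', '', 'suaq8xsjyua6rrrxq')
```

`sub` substitutes '' at each match site.

'suaqsjy'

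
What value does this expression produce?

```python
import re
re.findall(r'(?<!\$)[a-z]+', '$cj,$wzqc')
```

`(?!…)`/`(?<!…)` only lets a position through if the neighbouring text does NOT match; no characters are consumed.
Matches: at [2:3] → 'j'; at [6:9] → 'zqc'.
Since nothing is captured, `findall` lists the 2 matched substrings directly.

['j', 'zqc']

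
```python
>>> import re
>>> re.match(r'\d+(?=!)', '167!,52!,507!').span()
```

`re.match` won't scan ahead — the pattern has to work from the very first character.
The match spans [0:3] → '167'.

(0, 3)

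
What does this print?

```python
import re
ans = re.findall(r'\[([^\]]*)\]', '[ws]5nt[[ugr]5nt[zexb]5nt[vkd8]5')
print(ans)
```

`findall` collects group 1 from each match (4 total).

['ws', '[ugr', 'zexb', 'vkd8']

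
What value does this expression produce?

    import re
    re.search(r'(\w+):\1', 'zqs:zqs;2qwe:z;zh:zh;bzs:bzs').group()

'zqs:zqs'

The backreference `\1` re-matches whatever the first group consumed, character for character.
`re.search` scans for the first position where the pattern succeeds.
The match spans [0:7] → 'zqs:zqs'.
Captured: group 1 = 'zqs'.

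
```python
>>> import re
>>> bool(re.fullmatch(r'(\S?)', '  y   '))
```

`fullmatch` succeeds only if the pattern covers the string from start to end.
Here there's no way to consume every character, so the call returns None, and `bool(None)` is False.

False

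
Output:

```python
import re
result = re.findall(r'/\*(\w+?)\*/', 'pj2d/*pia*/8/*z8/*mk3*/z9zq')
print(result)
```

`findall` collects group 1 from each match (2 total).

['pia', 'mk3']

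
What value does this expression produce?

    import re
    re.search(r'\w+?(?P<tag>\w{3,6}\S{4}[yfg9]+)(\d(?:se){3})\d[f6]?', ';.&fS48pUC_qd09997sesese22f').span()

(3, 25)

Pattern: one or more of a word character (lazy); then 3 to 6 of a word character, then exactly 4 of a non-whitespace character, then one or more of one of [yfg9] (captured as 'tag'); then a digit, then the literal 'se' repeated 3 times (captured); then a digit; then optionally one of [f6].
Unlike `match`, `search` isn't anchored — it looks for the pattern anywhere in the string.
The match spans [3:25] → 'fS48pUC_qd09997sesese2'.
Captured: group 1 = 'S48pUC_qd0999', group 2 = '7sesese'.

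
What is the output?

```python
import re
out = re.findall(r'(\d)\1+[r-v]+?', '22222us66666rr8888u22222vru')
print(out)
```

The backreference `\1` re-matches whatever the first group consumed, character for character.
With a single group, `findall` returns only what that group captured — 4 items.

['2', '6', '8', '2']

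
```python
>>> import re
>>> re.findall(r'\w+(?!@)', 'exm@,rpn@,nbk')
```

The negative lookaround is zero-width — it rules out positions where the adjacent text would match, without consuming anything.
Matches: at [0:2] → 'ex'; at [5:7] → 'rp'; at [10:13] → 'nbk'.
With no groups in the pattern, `findall` gives back each whole match — 3 here.

['ex', 'rp', 'nbk']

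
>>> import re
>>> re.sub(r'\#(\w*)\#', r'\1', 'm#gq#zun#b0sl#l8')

`\1` in the replacement pulls in group 1's text for each match.

'mgqzunb0sll8'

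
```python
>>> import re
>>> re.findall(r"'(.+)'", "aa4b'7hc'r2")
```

`findall` collects group 1 from the one match (1 total).

['7hc']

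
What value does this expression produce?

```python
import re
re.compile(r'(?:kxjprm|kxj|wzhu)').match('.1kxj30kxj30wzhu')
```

`match` is anchored at position 0; if the pattern doesn't fit there, it returns None.
Here the string doesn't start with a match, so the call returns None.

None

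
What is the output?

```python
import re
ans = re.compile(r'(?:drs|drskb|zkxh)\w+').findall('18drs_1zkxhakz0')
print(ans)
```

['drs_1zkxhakz0']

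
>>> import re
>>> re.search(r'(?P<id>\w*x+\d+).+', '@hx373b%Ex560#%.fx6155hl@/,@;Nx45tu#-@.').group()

This matches zero or more of a word character, then one or more of a literal 'x', then one or more of a digit (captured as 'id'); then one or more of any character.
`search` walks the string left to right and returns the first match it finds.
The match spans [1:39] → 'hx373b%Ex560#%.fx6155hl@/,@;Nx45tu#-@.'.
Captured: group 1 = 'hx373'.

'hx373b%Ex560#%.fx6155hl@/,@;Nx45tu#-@.'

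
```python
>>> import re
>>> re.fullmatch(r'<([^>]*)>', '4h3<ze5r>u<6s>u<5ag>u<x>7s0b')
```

`fullmatch` succeeds only if the pattern covers the string from start to end.
Here the string isn't matched end-to-end, so the call returns None.

None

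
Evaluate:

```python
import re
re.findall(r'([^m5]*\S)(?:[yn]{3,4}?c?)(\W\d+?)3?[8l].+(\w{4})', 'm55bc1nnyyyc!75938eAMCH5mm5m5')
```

[('bc1nn', '!759', 'm5m5')]

A non-greedy quantifier consumes as few characters as it can — just enough that the remainder of the pattern still matches from where it stops; whatever follows it matches normally.
With 3 capturing groups, `findall` returns a 3-tuple per match.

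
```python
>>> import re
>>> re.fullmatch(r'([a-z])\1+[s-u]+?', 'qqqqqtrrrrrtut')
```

After group 1 captures some text, `\1` only succeeds where that same text appears again.
`fullmatch` succeeds only if the pattern covers the string from start to end.
Here the pattern can't cover the whole string, so the call returns None.

None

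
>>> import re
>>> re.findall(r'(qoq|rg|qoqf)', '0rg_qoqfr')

['rg', 'qoq']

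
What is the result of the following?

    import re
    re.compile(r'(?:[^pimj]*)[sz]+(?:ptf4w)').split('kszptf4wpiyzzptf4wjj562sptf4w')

['', 'pi', 'jj', '']

Pattern: zero or more of any character except [pimj] (non-capturing group); then one or more of one of [sz]; then the literal 'pt', then the literal 'f4w' (non-capturing group).
Splitting on the pattern gives 4 pieces.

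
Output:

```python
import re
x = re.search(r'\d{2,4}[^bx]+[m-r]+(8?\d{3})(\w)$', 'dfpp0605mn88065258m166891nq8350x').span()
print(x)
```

Pattern: 2 to 4 of a digit, then one or more of any character except [bx]; then one or more of a character in [m-r]; then optionally a literal '8', then exactly 3 of a digit (captured); then a word character (captured); then anchored at the end.
The match spans [4:32] → '0605mn88065258m166891nq8350x'.

(4, 32)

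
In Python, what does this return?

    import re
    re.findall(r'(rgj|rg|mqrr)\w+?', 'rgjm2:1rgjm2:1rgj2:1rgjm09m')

['rgj', 'rgj', 'rgj', 'rgj']

Alternation isn't longest-match — the leftmost alternative that fits at this position is chosen.
Walking the string: at [0:4] match 'rgjm', group 1 = 'rgj'; at [7:11] match 'rgjm', group 1 = 'rgj'; at [14:18] match 'rgj2', group 1 = 'rgj'; at [20:24] match 'rgjm', group 1 = 'rgj'.
Because there's exactly one group, `findall` drops the full match and keeps group 1 from each hit.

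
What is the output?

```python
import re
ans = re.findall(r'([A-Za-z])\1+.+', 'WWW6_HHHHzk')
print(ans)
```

['W']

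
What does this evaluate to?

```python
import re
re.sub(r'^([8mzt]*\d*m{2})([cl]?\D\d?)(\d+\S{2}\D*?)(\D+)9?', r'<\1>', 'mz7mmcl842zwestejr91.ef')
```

'<mz7mm>1.ef'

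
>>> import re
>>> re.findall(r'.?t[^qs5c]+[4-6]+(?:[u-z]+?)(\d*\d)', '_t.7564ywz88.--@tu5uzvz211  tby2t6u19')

['88', '211', '19']

This matches optionally any character, then a literal 't', then one or more of any character except [qs5c]; then one or more of a character in [4-6]; then one or more of a character in [u-z] (lazy) (non-capturing group); then zero or more of a digit, then a digit (captured).
Matches: at [0:12] match '_t.7564ywz88', group 1 = '88'; at [15:26] match '@tu5uzvz211', group 1 = '211'; at [27:37] match ' tby2t6u19', group 1 = '19'.
One capturing group, so `findall` returns just the captured substring from each match — 3 in all.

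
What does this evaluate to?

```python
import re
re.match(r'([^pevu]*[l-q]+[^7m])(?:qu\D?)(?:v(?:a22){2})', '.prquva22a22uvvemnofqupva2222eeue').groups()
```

('.pr',)

Pattern: zero or more of any character except [pevu], then one or more of a character in [l-q], then any character except [7m] (captured); then a literal 'q', then the literal 'u', then optionally a non-digit (non-capturing group); then a literal 'v', then the literal 'a22' repeated 2 times (non-capturing group).
`re.match` won't scan ahead — the pattern has to work from the very first character.
The match spans [0:12] → '.prquva22a22'.
Captured: group 1 = '.pr'.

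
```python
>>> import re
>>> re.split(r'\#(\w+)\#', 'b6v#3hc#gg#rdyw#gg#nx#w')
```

['b6v', '3hc', 'gg', 'rdyw', 'gg', 'nx', 'w']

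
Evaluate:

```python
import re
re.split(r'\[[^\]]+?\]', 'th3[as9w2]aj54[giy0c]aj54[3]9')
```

Matches to split on: at [3:10] → '[as9w2]'; at [14:21] → '[giy0c]'; at [25:28] → '[3]'.
The string is cut at each match, leaving 4 pieces.

['th3', 'aj54', 'aj54', '9']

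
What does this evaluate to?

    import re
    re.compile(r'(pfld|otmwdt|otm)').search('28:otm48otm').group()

'otm'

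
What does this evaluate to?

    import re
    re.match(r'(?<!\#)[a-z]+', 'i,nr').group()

'i'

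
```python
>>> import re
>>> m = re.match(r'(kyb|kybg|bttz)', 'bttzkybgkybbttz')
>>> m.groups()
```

`re.match` won't scan ahead — the pattern has to work from the very first character.
The match spans [0:4] → 'bttz'.
Captured: group 1 = 'bttz'.

('bttz',)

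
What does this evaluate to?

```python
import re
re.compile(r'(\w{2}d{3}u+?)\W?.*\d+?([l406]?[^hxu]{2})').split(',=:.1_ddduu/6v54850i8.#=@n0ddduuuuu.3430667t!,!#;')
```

[',=:.', '1_dddu', 't!', ',!#;']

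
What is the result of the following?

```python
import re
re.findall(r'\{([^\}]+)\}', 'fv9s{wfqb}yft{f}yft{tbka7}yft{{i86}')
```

['wfqb', 'f', 'tbka7', '{i86']

With a single group, `findall` returns only what that group captured — 4 items.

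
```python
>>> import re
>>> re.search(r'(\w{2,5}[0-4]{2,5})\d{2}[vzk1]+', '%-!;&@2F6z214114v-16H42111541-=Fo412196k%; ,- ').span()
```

The pattern matches 2 to 5 of a word character, then 2 to 5 of a character in [0-4] (captured); then exactly 2 of a digit, then one or more of one of [vzk1].
`search` walks the string left to right and returns the first match it finds.
The match spans [6:17] → '2F6z214114v'.
Captured: group 1 = '2F6z2141'.

(6, 17)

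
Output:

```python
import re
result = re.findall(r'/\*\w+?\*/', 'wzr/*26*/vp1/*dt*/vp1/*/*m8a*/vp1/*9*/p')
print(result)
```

['/*26*/', '/*dt*/', '/*m8a*/', '/*9*/']

Matches: at [3:9] → '/*26*/'; at [12:18] → '/*dt*/'; at [23:30] → '/*m8a*/'; at [33:38] → '/*9*/'.
No capturing groups, so `findall` returns the 4 full match strings.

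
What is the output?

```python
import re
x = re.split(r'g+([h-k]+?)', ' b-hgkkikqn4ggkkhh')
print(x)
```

[' b-h', 'k', 'kikqn4', 'k', 'khh']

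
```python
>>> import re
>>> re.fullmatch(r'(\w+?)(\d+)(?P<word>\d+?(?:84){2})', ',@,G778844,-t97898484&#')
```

None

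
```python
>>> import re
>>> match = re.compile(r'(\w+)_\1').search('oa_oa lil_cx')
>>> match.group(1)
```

'oa'

`\1` is not a pattern — it's the concrete string captured by group 1, re-applied verbatim.
Unlike `match`, `search` isn't anchored — it looks for the pattern anywhere in the string.
The match spans [0:5] → 'oa_oa'.
Captured: group 1 = 'oa'.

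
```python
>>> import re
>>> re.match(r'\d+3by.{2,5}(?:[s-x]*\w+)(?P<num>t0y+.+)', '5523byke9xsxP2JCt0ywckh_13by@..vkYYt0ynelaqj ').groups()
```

('t0ywckh_13by@..vkYYt0ynelaqj ',)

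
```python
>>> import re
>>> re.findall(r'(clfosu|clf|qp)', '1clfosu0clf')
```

['clfosu', 'clf']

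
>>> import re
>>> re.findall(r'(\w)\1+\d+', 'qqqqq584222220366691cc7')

A backreference is literal: `\1` must see the identical characters the first group matched.
`findall` collects group 1 from each match (2 total).

['q', 'c']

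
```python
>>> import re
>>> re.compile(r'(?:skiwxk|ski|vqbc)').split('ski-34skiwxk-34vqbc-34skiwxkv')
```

The regex engine tests alternatives in the order written; an earlier branch that matches wins even if a later one would match more.
Matches to split on: at [0:3] → 'ski'; at [6:12] → 'skiwxk'; at [15:19] → 'vqbc'; at [22:28] → 'skiwxk'.
Each match becomes a cut point; 5 segments remain.

['', '-34', '-34', '-34', 'v']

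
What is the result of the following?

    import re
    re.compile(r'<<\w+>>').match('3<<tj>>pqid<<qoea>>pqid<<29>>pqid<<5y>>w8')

With `match`, the pattern is implicitly anchored at the beginning.
Here the string doesn't start with a match, so the call returns None.

None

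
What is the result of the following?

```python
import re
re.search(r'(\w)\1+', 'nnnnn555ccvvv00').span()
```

After group 1 captures some text, `\1` only succeeds where that same text appears again.
The match spans [0:5] → 'nnnnn'.

(0, 5)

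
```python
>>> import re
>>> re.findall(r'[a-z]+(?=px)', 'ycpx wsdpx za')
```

Because the assertion is zero-width, the text it checks is not consumed and won't appear in the result.
Scanning left to right: at [0:2] → 'yc'; at [5:8] → 'wsd'.
With no groups in the pattern, `findall` gives back each whole match — 2 here.

['yc', 'wsd']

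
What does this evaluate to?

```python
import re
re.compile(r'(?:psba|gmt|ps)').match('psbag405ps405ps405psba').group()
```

'psba'

With `match`, the pattern is implicitly anchored at the beginning.
The match spans [0:4] → 'psba'.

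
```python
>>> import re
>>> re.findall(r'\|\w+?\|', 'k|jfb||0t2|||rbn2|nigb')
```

['|jfb|', '|0t2|', '|rbn2|']

`findall` yields the raw match text (3 of them) because the pattern has no groups.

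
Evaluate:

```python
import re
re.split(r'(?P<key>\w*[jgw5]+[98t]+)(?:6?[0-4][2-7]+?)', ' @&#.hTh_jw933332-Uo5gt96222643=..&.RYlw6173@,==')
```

Pattern: zero or more of a word character, then one or more of one of [jgw5], then one or more of one of [98t] (captured as 'key'); then optionally a literal '6', then a character in [0-4], then one or more of a character in [2-7] (lazy) (non-capturing group).
A `+?`/`*?`/`{m,n}?` starts at its minimum and grows only as far as needed for what follows to match.
Matches to split on: at [5:14] → 'hTh_jw933'; at [18:27] → 'Uo5gt9622'.
With a capturing group present, the delimiter's captured portion is kept in the result list.

[' @&#.', 'hTh_jw9', '332-', 'Uo5gt9', '2643=..&.RYlw6173@,==']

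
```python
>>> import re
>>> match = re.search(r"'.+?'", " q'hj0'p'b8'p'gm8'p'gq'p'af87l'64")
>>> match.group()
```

The match spans [2:7] → "'hj0'".

"'hj0'"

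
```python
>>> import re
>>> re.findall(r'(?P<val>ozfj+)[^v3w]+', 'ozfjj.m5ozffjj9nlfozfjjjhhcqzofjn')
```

Pattern: the literal 'ozf', then one or more of the literal 'j' (captured as 'val'); then one or more of any character except [v3w].
Scanning left to right: at [0:33] match 'ozfjj.m5ozffjj9nlfozfjjjhhcqzofjn', group 1 = 'ozfjj'.
One capturing group, so `findall` returns just the captured substring from the one match — 1 in all.

['ozfjj']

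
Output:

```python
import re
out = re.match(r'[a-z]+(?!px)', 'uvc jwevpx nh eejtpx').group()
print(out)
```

`(?!…)`/`(?<!…)` only lets a position through if the neighbouring text does NOT match; no characters are consumed.
`re.match` only tries the pattern at the start of the string.
The match spans [0:3] → 'uvc'.

uvc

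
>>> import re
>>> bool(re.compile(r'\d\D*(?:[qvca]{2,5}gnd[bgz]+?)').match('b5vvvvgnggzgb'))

The pattern matches a digit, then zero or more of a non-digit; then 2 to 5 of one of [qvca], then the literal 'gnd', then one or more of one of [bgz] (lazy) (non-capturing group).
`re.match` won't scan ahead — the pattern has to work from the very first character.
Here the pattern fails at index 0, so the call returns None, and `bool(None)` is False.

False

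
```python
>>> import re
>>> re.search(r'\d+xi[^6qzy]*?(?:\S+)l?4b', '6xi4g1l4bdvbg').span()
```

(0, 9)

The match spans [0:9] → '6xi4g1l4b'.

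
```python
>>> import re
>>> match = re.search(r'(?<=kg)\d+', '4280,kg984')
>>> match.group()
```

Because the assertion is zero-width, the text it checks is not consumed and won't appear in the result.
The match spans [7:10] → '984'.

'984'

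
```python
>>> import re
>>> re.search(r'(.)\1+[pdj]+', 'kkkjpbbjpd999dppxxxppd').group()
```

'kkkjp'

`\1` has to match the exact text group 1 already captured.
`re.search` scans for the first position where the pattern succeeds.
The match spans [0:5] → 'kkkjp'.
Captured: group 1 = 'k'.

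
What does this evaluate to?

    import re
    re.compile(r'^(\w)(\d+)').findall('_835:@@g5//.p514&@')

[('_', '835')]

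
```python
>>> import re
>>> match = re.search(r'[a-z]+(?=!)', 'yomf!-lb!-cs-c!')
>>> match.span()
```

The `(?=…)`/`(?<=…)` assertion just peeks at neighbouring text; it doesn't advance the match position.
The match spans [0:4] → 'yomf'.

(0, 4)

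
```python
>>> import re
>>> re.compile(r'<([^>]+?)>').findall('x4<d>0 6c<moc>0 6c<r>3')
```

Scanning left to right: at [2:5] match '<d>', group 1 = 'd'; at [9:14] match '<moc>', group 1 = 'moc'; at [18:21] match '<r>', group 1 = 'r'.
Because there's exactly one group, `findall` drops the full match and keeps group 1 from each hit.

['d', 'moc', 'r']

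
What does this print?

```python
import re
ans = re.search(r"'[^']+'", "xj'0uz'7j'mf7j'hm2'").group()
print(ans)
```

The match spans [2:7] → "'0uz'".

'0uz'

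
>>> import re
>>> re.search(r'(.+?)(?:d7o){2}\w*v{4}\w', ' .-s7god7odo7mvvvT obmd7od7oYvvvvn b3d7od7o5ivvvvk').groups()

(' .-s7god7odo7mvvvT obm',)

The match spans [0:34] → ' .-s7god7odo7mvvvT obmd7od7oYvvvvn'.
Captured: group 1 = ' .-s7god7odo7mvvvT obm'.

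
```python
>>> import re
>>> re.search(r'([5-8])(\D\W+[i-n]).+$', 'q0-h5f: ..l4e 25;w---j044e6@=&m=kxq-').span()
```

This matches a character in [5-8] (captured); then a non-digit, then one or more of a non-word character, then a character in [i-n] (captured); then one or more of any character; then anchored at the end.
`re.search` scans for the first position where the pattern succeeds.
The match spans [4:36] → '5f: ..l4e 25;w---j044e6@=&m=kxq-'.
Captured: group 1 = '5', group 2 = 'f: ..l'.

(4, 36)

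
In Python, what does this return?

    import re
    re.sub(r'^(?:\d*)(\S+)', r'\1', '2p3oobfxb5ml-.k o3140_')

'p3oobfxb5ml-.k o3140_'

Pattern: anchored at the start of the string; then zero or more of a digit (non-capturing group); then one or more of a non-whitespace character (captured).
Each match is replaced using the text its own group 1 captured.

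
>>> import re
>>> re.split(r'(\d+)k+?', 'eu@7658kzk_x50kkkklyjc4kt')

The pattern matches one or more of a digit (captured); then one or more of a literal 'k' (lazy).
Matches to split on: at [3:8] → '7658k'; at [12:15] → '50k'; at [22:24] → '4k'.
`re.split` interleaves the captured-group text with the surrounding fragments.

['eu@', '7658', 'zk_x', '50', 'kkklyjc', '4', 't']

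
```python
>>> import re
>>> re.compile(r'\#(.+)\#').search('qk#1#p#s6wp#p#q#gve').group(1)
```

`re.search` tries every starting position until one works.
The match spans [2:16] → '#1#p#s6wp#p#q#'.
Captured: group 1 = '1#p#s6wp#p#q'.

'1#p#s6wp#p#q'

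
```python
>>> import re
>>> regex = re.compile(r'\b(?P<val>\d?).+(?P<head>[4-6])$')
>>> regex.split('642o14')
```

Because the pattern has a capturing group, `split` also inserts each captured text between the pieces.

['', '6', '4', '']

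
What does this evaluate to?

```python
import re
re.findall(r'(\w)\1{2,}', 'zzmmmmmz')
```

['m']

`\1` is not a pattern — it's the concrete string captured by group 1, re-applied verbatim.
Walking the string: at [2:7] match 'mmmmm', group 1 = 'm'.
One capturing group, so `findall` returns just the captured substring from the one match — 1 in all.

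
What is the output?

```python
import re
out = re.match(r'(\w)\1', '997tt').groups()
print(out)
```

After group 1 captures some text, `\1` only succeeds where that same text appears again.
`match` is anchored at position 0; if the pattern doesn't fit there, it returns None.
The match spans [0:2] → '99'.
Captured: group 1 = '9'.

('9',)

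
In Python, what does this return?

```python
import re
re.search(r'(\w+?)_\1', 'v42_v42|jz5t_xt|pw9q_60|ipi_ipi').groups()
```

A backreference is literal: `\1` must see the identical characters the first group matched.
Unlike `match`, `search` isn't anchored — it looks for the pattern anywhere in the string.
The match spans [0:7] → 'v42_v42'.
Captured: group 1 = 'v42'.

('v42',)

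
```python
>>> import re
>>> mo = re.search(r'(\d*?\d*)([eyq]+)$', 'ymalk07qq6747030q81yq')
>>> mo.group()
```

'81yq'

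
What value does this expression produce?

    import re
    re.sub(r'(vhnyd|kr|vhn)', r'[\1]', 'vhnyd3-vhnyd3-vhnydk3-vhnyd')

'[vhnyd]3-[vhnyd]3-[vhnyd]k3-[vhnyd]'

Alternation tries branches left to right and keeps the first one that lets the overall match succeed at that position.
Matches: at [0:5] → 'vhnyd'; at [7:12] → 'vhnyd'; at [14:19] → 'vhnyd'; at [22:27] → 'vhnyd'.
The replacement refers to a captured group, so each match is rewritten using its own captured text.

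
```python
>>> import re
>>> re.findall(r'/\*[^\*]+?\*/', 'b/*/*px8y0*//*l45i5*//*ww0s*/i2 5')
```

Walking the string: at [3:12] → '/*px8y0*/'; at [12:21] → '/*l45i5*/'; at [21:29] → '/*ww0s*/'.
With no groups in the pattern, `findall` gives back each whole match — 3 here.

['/*px8y0*/', '/*l45i5*/', '/*ww0s*/']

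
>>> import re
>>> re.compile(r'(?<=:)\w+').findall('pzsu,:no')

['no']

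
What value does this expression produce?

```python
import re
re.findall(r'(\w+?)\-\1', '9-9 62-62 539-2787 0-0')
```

['9', '62', '0']

The backreference `\1` re-matches whatever the first group consumed, character for character.
One capturing group, so `findall` returns just the captured substring from each match — 3 in all.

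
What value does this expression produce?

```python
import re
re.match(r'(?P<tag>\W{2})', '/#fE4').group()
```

'/#'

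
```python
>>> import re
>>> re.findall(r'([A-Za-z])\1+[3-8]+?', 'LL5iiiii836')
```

['L', 'i']

`\1` is not a pattern — it's the concrete string captured by group 1, re-applied verbatim.
With a single group, `findall` returns only what that group captured — 2 items.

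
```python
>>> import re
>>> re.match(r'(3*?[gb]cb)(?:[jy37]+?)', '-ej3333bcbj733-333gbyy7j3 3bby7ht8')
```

Pattern: zero or more of a literal '3' (lazy), then one of [gb], then the literal 'cb' (captured); then one or more of one of [jy37] (lazy) (non-capturing group).
With `match`, the pattern is implicitly anchored at the beginning.
Here the string doesn't start with a match, so the call returns None.

None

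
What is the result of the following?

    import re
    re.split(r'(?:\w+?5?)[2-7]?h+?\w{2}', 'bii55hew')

The pattern matches one or more of a word character (lazy), then optionally the literal '5' (non-capturing group); then optionally a character in [2-7], then one or more of a literal 'h' (lazy), then exactly 2 of a word character.
Matches to split on: at [0:8] → 'bii55hew'.
Splitting on the pattern gives 2 pieces.

['', '']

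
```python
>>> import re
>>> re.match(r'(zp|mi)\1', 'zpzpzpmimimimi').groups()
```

('zp',)

A backreference is literal: `\1` must see the identical characters the first group matched.
`re.match` won't scan ahead — the pattern has to work from the very first character.
The match spans [0:4] → 'zpzp'.
Captured: group 1 = 'zp'.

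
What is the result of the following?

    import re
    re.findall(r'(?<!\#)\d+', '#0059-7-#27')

A negative assertion filters positions out without eating any characters.
Matches: at [2:5] → '059'; at [6:7] → '7'; at [10:11] → '7'.
With no groups in the pattern, `findall` gives back each whole match — 3 here.

['059', '7', '7']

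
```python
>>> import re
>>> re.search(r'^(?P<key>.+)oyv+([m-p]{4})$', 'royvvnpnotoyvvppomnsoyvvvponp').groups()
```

('royvvnpnotoyvvppomns', 'ponp')

The pattern matches anchored at the start of the string; then one or more of any character (captured as 'key'); then the literal 'oy', then one or more of a literal 'v'; then exactly 4 of a character in [m-p] (captured); then anchored at the end.
`re.search` scans for the first position where the pattern succeeds.
The match spans [0:29] → 'royvvnpnotoyvvppomnsoyvvvponp'.
Captured: group 1 = 'royvvnpnotoyvvppomns', group 2 = 'ponp'.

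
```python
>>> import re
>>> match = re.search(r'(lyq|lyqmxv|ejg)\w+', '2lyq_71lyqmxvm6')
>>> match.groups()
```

('lyq',)

The match spans [1:15] → 'lyq_71lyqmxvm6'.
Captured: group 1 = 'lyq'.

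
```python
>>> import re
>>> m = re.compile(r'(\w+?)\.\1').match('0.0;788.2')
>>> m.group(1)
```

'0'

The match spans [0:3] → '0.0'.
Captured: group 1 = '0'.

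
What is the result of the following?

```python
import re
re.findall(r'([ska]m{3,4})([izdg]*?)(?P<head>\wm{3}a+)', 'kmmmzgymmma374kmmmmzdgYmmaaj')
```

[('kmmm', 'zg', 'ymmma')]

This matches one of [ska], then 3 to 4 of a literal 'm' (captured); then zero or more of one of [izdg] (lazy) (captured); then a word character, then exactly 3 of the literal 'm', then one or more of the literal 'a' (captured as 'head').
With 3 capturing groups, `findall` returns a 3-tuple per match.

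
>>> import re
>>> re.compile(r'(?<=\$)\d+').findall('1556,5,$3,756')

['3']

Because the assertion is zero-width, the text it checks is not consumed and won't appear in the result.
Matches: at [8:9] → '3'.
Since nothing is captured, `findall` lists the 1 matched substring directly.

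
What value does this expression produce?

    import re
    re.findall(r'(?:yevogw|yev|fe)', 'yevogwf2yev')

Alternation tries branches left to right and keeps the first one that lets the overall match succeed at that position.
Scanning left to right: at [0:6] → 'yevogw'; at [8:11] → 'yev'.
Since nothing is captured, `findall` lists the 2 matched substrings directly.

['yevogw', 'yev']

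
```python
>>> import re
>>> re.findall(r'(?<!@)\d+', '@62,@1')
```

`(?!…)`/`(?<!…)` only lets a position through if the neighbouring text does NOT match; no characters are consumed.
Walking the string: at [2:3] → '2'.
With no groups in the pattern, `findall` gives back each whole match — 1 here.

['2']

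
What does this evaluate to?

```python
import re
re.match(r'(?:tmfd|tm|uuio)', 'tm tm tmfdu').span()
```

(0, 2)

`re.match` won't scan ahead — the pattern has to work from the very first character.
The match spans [0:2] → 'tm'.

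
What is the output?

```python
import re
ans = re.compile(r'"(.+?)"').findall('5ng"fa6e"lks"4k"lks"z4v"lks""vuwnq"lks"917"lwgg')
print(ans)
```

['fa6e', '4k', 'z4v', '"vuwnq', '917']

Lazy quantifiers expand one character at a time until the remainder of the pattern can match.
`findall` collects group 1 from each match (5 total).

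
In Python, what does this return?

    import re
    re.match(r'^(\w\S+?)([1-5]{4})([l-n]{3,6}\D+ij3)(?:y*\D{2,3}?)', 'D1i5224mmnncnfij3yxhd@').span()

(0, 20)

`match` is anchored at position 0; if the pattern doesn't fit there, it returns None.
The match spans [0:20] → 'D1i5224mmnncnfij3yxh'.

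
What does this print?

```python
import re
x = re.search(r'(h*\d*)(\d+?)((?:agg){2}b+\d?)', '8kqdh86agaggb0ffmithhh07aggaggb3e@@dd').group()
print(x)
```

hhh07aggaggb3

The pattern matches zero or more of a literal 'h', then zero or more of a digit (captured); then one or more of a digit (lazy) (captured); then the literal 'agg' repeated 2 times, then one or more of the literal 'b', then optionally a digit (captured).
The match spans [19:32] → 'hhh07aggaggb3'.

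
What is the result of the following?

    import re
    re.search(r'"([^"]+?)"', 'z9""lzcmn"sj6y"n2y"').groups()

`re.search` scans for the first position where the pattern succeeds.
The match spans [3:10] → '"lzcmn"'.
Captured: group 1 = 'lzcmn'.

('lzcmn',)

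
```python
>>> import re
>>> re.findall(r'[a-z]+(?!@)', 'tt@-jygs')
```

['t', 'jygs']

A negative assertion filters positions out without eating any characters.
Matches: at [0:1] → 't'; at [4:8] → 'jygs'.
No capturing groups, so `findall` returns the 2 full match strings.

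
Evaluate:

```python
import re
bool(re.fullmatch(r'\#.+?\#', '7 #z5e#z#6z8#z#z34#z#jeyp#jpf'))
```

For `fullmatch`, every character of the input must be accounted for by the pattern.
Here there's no way to consume every character, so the call returns None, and `bool(None)` is False.

False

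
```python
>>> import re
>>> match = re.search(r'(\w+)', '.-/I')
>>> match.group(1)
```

The pattern matches one or more of a word character (captured).
Unlike `match`, `search` isn't anchored — it looks for the pattern anywhere in the string.
The match spans [3:4] → 'I'.
Captured: group 1 = 'I'.

'I'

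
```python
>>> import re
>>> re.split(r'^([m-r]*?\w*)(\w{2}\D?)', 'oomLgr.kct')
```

['', 'oomL', 'gr.', 'kct']

The pattern matches anchored at the start of the string; then zero or more of a character in [m-r] (lazy), then zero or more of a word character (captured); then exactly 2 of a word character, then optionally a non-digit (captured).
Matches to split on: at [0:7] → 'oomLgr.'.
`re.split` interleaves the captured-group text with the surrounding fragments.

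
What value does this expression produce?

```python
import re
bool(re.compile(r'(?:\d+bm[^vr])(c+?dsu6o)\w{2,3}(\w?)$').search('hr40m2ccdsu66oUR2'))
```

The pattern matches one or more of a digit, then the literal 'bm', then any character except [vr] (non-capturing group); then one or more of a literal 'c' (lazy), then the literal 'dsu', then the literal '6o' (captured); then 2 to 3 of a word character; then optionally a word character (captured); then anchored at the end.
Here nothing in the string fits, so the call returns None, and `bool(None)` is False.

False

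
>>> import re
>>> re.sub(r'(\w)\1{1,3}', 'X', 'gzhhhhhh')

'gzXX'

After group 1 captures some text, `\1` only succeeds where that same text appears again.
Every occurrence is swapped for 'X'.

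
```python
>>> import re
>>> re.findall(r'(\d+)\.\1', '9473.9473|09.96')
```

A backreference is literal: `\1` must see the identical characters the first group matched.
With a single group, `findall` returns only what that group captured — 2 items.

['9473', '9']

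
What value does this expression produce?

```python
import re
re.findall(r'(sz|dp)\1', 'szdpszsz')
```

['sz']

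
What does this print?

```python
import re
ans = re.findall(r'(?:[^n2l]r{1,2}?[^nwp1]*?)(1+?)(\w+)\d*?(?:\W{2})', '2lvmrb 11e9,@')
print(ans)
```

[('1', '1e9')]

This matches any character except [n2l], then 1 to 2 of a literal 'r' (lazy), then zero or more of any character except [nwp1] (lazy) (non-capturing group); then one or more of a literal '1' (lazy) (captured); then one or more of a word character (captured); then zero or more of a digit (lazy); then exactly 2 of a non-word character (non-capturing group).
With the lazy modifier that quantifier settles for the fewest repetitions that let the rest of the pattern succeed (the atoms after it are unaffected and can still be greedy).
Walking the string: at [3:13] match 'mrb 11e9,@', groups = ('1', '1e9').
2 groups means the one result is a tuple of 2 captured strings — 1 here.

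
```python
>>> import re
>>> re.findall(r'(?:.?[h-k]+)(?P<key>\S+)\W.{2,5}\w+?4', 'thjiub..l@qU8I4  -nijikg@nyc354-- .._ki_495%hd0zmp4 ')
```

['ub..l', 'g@nyc354--']

Because there's exactly one group, `findall` drops the full match and keeps group 1 from each hit.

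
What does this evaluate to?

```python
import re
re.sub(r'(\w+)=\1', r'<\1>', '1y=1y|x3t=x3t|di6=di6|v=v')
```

'<1y>|<x3t>|<di6>|<v>'

After group 1 captures some text, `\1` only succeeds where that same text appears again.
Matches: at [0:5] → '1y=1y'; at [6:13] → 'x3t=x3t'; at [14:21] → 'di6=di6'; at [22:25] → 'v=v'.
The replacement refers to a captured group, so each match is rewritten using its own captured text.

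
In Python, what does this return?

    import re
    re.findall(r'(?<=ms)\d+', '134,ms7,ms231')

['7', '231']

The positive lookaround only admits positions where the adjacent text matches; those characters stay outside the span.
Walking the string: at [6:7] → '7'; at [10:13] → '231'.
With no groups in the pattern, `findall` gives back each whole match — 2 here.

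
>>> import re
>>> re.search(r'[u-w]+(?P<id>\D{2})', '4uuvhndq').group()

This matches one or more of a character in [u-w]; then exactly 2 of a non-digit (captured as 'id').
`re.search` scans for the first position where the pattern succeeds.
The match spans [1:6] → 'uuvhn'.
Captured: group 1 = 'hn'.

'uuvhn'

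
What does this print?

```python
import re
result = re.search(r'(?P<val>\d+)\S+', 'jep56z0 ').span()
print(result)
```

(3, 7)

This matches one or more of a digit (captured as 'val'); then one or more of a non-whitespace character.
Unlike `match`, `search` isn't anchored — it looks for the pattern anywhere in the string.
The match spans [3:7] → '56z0'.
Captured: group 1 = '56'.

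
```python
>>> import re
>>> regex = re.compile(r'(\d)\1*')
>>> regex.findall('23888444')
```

['2', '3', '8', '4']

After group 1 captures some text, `\1` only succeeds where that same text appears again.
Scanning left to right: at [0:1] match '2', group 1 = '2'; at [1:2] match '3', group 1 = '3'; at [2:5] match '888', group 1 = '8'; at [5:8] match '444', group 1 = '4'.
One capturing group, so `findall` returns just the captured substring from each match — 4 in all.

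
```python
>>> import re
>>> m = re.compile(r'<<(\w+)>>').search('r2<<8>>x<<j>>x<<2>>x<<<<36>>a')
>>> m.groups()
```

The match spans [2:7] → '<<8>>'.
Captured: group 1 = '8'.

('8',)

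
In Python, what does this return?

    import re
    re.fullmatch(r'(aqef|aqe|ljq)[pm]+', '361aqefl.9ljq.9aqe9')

`fullmatch` succeeds only if the pattern covers the string from start to end.
Here there's no way to consume every character, so the call returns None.

None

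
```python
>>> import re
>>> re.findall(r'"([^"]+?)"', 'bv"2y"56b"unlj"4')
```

['2y', 'unlj']

Walking the string: at [2:6] match '"2y"', group 1 = '2y'; at [9:15] match '"unlj"', group 1 = 'unlj'.
`findall` collects group 1 from each match (2 total).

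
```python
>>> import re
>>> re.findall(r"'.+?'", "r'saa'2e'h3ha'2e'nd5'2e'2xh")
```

["'saa'", "'h3ha'", "'nd5'"]

A non-greedy quantifier consumes as few characters as it can — just enough that the remainder of the pattern still matches from where it stops; whatever follows it matches normally.
Scanning left to right: at [1:6] → "'saa'"; at [8:14] → "'h3ha'"; at [16:21] → "'nd5'".
No capturing groups, so `findall` returns the 3 full match strings.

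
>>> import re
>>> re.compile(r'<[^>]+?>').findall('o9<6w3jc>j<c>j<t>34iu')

['<6w3jc>', '<c>', '<t>']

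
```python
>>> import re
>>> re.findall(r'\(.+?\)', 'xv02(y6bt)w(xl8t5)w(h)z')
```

['(y6bt)', '(xl8t5)', '(h)']

The `?` after the quantifier makes it lazy — it takes as little as possible before letting the rest of the pattern try.
Matches: at [4:10] → '(y6bt)'; at [11:18] → '(xl8t5)'; at [19:22] → '(h)'.
With no groups in the pattern, `findall` gives back each whole match — 3 here.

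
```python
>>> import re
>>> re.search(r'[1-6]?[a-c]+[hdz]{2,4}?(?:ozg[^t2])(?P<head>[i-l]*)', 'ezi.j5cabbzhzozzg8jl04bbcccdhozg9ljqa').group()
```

Pattern: optionally a character in [1-6]; then one or more of a character in [a-c], then 2 to 4 of one of [hdz] (lazy); then the literal 'ozg', then any character except [t2] (non-capturing group); then zero or more of a character in [i-l] (captured as 'head').
`re.search` tries every starting position until one works.
The match spans [21:35] → '4bbcccdhozg9lj'.
Captured: group 1 = 'lj'.

'4bbcccdhozg9lj'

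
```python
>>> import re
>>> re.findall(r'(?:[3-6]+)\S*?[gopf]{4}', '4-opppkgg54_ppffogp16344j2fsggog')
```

['4-oppp', '54_ppff', '6344j2fsggog']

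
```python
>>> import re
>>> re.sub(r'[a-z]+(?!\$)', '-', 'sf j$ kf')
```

'- j$ -'

The negative lookaround is zero-width — it rules out positions where the adjacent text would match, without consuming anything.
Matches: at [0:2] → 'sf'; at [6:8] → 'kf'.
Each match is replaced by '-'.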